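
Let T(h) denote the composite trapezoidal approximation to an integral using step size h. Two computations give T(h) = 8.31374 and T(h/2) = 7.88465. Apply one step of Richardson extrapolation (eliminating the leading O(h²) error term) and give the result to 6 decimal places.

R = (4·T(h/2) − T(h)) / 3 = (4·7.88465 − 8.31374)/3 = (23.22486)/3 = 7.741620.

7.741620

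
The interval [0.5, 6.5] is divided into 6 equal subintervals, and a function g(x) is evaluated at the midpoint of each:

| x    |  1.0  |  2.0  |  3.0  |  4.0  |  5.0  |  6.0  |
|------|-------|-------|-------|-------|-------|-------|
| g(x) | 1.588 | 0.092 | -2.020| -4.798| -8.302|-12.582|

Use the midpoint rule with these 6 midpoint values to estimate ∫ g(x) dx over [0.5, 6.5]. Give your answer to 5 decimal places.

h = 1, n = 6.
h·[y(m₁) + y(m₂) + y(m₃) + y(m₄) + y(m₅) + y(m₆)] = 1·(-26.022) = -26.02200.

-26.02200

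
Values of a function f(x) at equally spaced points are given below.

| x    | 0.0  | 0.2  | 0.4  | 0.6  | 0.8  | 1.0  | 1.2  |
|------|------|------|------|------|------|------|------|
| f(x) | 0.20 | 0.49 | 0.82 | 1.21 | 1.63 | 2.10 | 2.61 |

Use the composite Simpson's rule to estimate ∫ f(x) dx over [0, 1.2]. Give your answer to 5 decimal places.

1.52733

h = 0.2, n = 6.
(h/3)·[y₀ + 4y₁ + 2y₂ + 4y₃ + 2y₄ + 4y₅ + y₆] = 0.066667·(22.91) = 1.52733.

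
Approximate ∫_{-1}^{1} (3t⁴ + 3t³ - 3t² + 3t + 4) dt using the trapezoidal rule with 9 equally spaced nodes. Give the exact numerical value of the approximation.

7.26171875

h = (1 − (-1))/8 = 0.25.
Nodes t₀,…,t₈ = -1, -0.75, -0.5, -0.25, 0, 0.25, 0.5, 0.75, 1.
f(t) = 3t⁴ + 3t³ - 3t² + 3t + 4: f₀=-2, f₁=-0.25390625, f₂=1.5625, f₃=3.02734375, f₄=4, f₅=4.62109375, f₆=5.3125, f₇=6.77734375, f₈=10.
(h/2)·[f₀ + 2f₁ + 2f₂ + 2f₃ + 2f₄ + 2f₅ + 2f₆ + 2f₇ + f₈] = 0.125·(58.09375) = 7.26171875.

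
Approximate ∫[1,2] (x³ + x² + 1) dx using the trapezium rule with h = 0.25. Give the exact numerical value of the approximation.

7.140625

h = (2 − 1)/4 = 0.25.
Nodes x₀,…,x₄ = 1, 1.25, 1.5, 1.75, 2.
f(x) = x³ + x² + 1: f₀=3, f₁=4.515625, f₂=6.625, f₃=9.421875, f₄=13.
(h/2)·[f₀ + 2f₁ + 2f₂ + 2f₃ + f₄] = 0.125·(57.125) = 7.140625.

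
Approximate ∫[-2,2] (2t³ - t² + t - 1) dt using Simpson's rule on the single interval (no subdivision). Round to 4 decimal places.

-9.3333

S = (b−a)/6 · [f(-2) + 4f(0) + f(2)] = 0.666667·[(-23) + 4·(-1) + 13] = -9.3333.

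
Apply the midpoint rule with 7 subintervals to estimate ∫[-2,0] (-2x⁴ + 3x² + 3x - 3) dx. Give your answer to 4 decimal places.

h = (0 − (-2))/7 = 0.285714.
Midpoints m₁,…,m₇ = -1.857143, -1.571429, -1.285714, -1, -0.714286, -0.428571, -0.142857.
f(m₁)=-22.015410, f(m₂)=-12.501874, f(m₃)=-7.363182, f(m₄)=-5, f(m₅)=-4.132861, f(m₆)=-3.802166, f(m₇)=-3.368180.
h·[f(m₁) + f(m₂) + f(m₃) + f(m₄) + f(m₅) + f(m₆) + f(m₇)] = 0.285714·(-58.183673) = -16.6239.

-16.6239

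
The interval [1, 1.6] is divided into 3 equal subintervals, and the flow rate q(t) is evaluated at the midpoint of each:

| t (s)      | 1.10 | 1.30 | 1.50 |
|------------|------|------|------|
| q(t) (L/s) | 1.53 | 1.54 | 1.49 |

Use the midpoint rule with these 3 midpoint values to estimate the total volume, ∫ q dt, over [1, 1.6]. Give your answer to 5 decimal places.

0.91200

h = 0.2, n = 3.
h·[y(m₁) + y(m₂) + y(m₃)] = 0.2·(4.56) = 0.91200.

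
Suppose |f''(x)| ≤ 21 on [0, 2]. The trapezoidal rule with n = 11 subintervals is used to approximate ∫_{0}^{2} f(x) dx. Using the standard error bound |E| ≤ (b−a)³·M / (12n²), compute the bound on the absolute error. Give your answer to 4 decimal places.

|E| ≤ (2)³·21 / (12·11²) = 168/1452 = 0.1157.

0.1157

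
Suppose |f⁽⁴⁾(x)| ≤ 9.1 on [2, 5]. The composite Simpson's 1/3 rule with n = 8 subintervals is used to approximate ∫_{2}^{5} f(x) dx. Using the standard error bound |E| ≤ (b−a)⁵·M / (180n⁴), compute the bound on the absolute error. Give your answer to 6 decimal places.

0.002999

|E| ≤ (3)⁵·9.1 / (180·8⁴) = 2211.3/737280 = 0.002999.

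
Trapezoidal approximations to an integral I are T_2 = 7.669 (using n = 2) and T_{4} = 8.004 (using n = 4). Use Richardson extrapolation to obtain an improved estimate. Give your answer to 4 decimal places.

R = (4·T_{4} − T_2) / 3 = (4·8.004 − 7.669)/3 = (24.347)/3 = 8.1157.

8.1157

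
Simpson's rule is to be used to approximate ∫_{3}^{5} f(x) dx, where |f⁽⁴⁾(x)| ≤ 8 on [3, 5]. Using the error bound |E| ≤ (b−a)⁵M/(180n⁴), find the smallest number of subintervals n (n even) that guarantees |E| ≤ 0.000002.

30

Need 256/(180n⁴) ≤ 0.000002.
n⁴ ≥ 256/(180·0.000002) = 711111 ⇒ n ≥ 29.0392, so the smallest even n is 30. (n must be even for Simpson's rule.)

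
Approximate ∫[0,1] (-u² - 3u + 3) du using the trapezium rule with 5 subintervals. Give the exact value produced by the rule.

1.16

h = (1 − 0)/5 = 0.2.
Nodes u₀,…,u₅ = 0, 0.2, 0.4, 0.6, 0.8, 1.
f(u) = -u² - 3u + 3: f₀=3, f₁=2.36, f₂=1.64, f₃=0.84, f₄=-0.04, f₅=-1.
(h/2)·[f₀ + 2f₁ + 2f₂ + 2f₃ + 2f₄ + f₅] = 0.1·(11.6) = 1.16.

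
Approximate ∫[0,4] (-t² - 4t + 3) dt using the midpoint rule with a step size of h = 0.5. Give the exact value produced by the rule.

-41.25

h = (4 − 0)/8 = 0.5.
Midpoints m₁,…,m₈ = 0.25, 0.75, 1.25, 1.75, 2.25, 2.75, 3.25, 3.75.
f(m₁)=1.9375, f(m₂)=-0.5625, f(m₃)=-3.5625, f(m₄)=-7.0625, f(m₅)=-11.0625, f(m₆)=-15.5625, f(m₇)=-20.5625, f(m₈)=-26.0625.
h·[f(m₁) + f(m₂) + f(m₃) + f(m₄) + f(m₅) + f(m₆) + f(m₇) + f(m₈)] = 0.5·(-82.5) = -41.25.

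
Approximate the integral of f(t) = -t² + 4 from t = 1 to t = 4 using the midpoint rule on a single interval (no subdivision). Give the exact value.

-6.75

M = (b−a)·f(2.5) = 3·(-2.25) = -6.75.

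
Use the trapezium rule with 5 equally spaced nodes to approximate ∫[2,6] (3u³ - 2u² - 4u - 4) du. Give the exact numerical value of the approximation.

764

h = (6 − 2)/4 = 1.
Nodes u₀,…,u₄ = 2, 3, 4, 5, 6.
f(u) = 3u³ - 2u² - 4u - 4: f₀=4, f₁=47, f₂=140, f₃=301, f₄=548.
(h/2)·[f₀ + 2f₁ + 2f₂ + 2f₃ + f₄] = 0.5·(1528) = 764.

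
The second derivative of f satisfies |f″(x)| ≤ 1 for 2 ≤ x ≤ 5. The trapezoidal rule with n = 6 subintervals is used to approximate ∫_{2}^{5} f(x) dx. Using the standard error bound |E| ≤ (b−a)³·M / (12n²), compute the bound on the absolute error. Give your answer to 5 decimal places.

|E| ≤ (3)³·1 / (12·6²) = 27/432 = 0.06250.

0.06250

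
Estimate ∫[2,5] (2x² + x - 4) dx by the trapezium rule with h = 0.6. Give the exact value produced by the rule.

h = (5 − 2)/5 = 0.6.
Nodes x₀,…,x₅ = 2, 2.6, 3.2, 3.8, 4.4, 5.
f(x) = 2x² + x - 4: f₀=6, f₁=12.12, f₂=19.68, f₃=28.68, f₄=39.12, f₅=51.
(h/2)·[f₀ + 2f₁ + 2f₂ + 2f₃ + 2f₄ + f₅] = 0.3·(256.2) = 76.86.

76.86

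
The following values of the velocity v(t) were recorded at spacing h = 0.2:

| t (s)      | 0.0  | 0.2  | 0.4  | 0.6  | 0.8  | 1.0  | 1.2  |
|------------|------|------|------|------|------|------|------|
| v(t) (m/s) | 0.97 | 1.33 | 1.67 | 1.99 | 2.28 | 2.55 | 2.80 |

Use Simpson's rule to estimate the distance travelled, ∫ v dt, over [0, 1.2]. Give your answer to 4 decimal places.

h = 0.2, n = 6.
(h/3)·[y₀ + 4y₁ + 2y₂ + 4y₃ + 2y₄ + 4y₅ + y₆] = 0.066667·(35.15) = 2.3433.

2.3433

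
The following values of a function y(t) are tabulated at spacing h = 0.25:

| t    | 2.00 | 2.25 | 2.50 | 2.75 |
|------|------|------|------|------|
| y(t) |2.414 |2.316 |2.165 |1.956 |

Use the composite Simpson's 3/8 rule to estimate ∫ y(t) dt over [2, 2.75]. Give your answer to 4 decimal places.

h = 0.25, n = 3.
(3h/8)·[y₀ + 3y₁ + 3y₂ + y₃] = 0.09375·(17.813) = 1.6700.

1.6700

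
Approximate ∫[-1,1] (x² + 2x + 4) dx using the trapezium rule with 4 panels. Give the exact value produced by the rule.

h = (1 − (-1))/4 = 0.5.
Nodes x₀,…,x₄ = -1, -0.5, 0, 0.5, 1.
f(x) = x² + 2x + 4: f₀=3, f₁=3.25, f₂=4, f₃=5.25, f₄=7.
(h/2)·[f₀ + 2f₁ + 2f₂ + 2f₃ + f₄] = 0.25·(35) = 8.75.

8.75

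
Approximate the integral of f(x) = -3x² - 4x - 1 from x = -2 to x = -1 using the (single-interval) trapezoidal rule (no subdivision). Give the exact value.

T = (b−a)/2 · [f(-2) + f(-1)] = 0.5·[(-5) + 0] = -2.5.

-2.5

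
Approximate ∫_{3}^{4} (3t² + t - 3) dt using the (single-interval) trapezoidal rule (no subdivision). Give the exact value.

T = (b−a)/2 · [f(3) + f(4)] = 0.5·[27 + 49] = 38.

38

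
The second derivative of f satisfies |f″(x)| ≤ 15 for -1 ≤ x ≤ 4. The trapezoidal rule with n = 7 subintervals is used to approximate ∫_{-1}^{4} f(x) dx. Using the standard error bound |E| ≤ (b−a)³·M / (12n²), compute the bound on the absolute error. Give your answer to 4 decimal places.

3.1888

|E| ≤ (5)³·15 / (12·7²) = 1875/588 = 3.1888.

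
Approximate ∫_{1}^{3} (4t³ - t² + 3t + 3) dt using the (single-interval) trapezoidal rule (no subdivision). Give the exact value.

120

T = (b−a)/2 · [f(1) + f(3)] = 1·[9 + 111] = 120.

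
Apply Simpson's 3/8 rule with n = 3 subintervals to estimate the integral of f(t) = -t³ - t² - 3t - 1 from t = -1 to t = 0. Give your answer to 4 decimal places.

0.4167

h = (0 − (-1))/3 = 0.333333.
Nodes t₀,…,t₃ = -1, -0.666667, -0.333333, 0.
f(t) = -t³ - t² - 3t - 1: f₀=2, f₁=0.851852, f₂=-0.074074, f₃=-1.
(3h/8)·[f₀ + 3f₁ + 3f₂ + f₃] = 0.125·(3.333333) = 0.4167.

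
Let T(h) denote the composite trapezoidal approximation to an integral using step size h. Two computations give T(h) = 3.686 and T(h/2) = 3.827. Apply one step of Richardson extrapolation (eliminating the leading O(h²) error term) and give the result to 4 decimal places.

R = (4·T(h/2) − T(h)) / 3 = (4·3.827 − 3.686)/3 = (11.622)/3 = 3.8740.

3.8740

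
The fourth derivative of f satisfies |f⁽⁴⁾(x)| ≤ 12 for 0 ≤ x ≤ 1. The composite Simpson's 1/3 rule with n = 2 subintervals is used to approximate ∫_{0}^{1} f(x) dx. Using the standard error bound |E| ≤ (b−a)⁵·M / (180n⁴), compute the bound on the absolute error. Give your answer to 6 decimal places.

|E| ≤ (1)⁵·12 / (180·2⁴) = 12/2880 = 0.004167.

0.004167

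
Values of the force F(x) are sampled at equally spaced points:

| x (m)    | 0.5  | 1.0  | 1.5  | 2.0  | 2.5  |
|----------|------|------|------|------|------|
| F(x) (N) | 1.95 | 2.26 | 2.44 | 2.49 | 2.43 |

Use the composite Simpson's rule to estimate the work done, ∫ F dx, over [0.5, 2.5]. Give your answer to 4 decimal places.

4.7100

h = 0.5, n = 4.
(h/3)·[y₀ + 4y₁ + 2y₂ + 4y₃ + y₄] = 0.166667·(28.26) = 4.7100.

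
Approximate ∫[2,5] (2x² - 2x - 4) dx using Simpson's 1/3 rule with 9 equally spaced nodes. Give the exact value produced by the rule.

h = (5 − 2)/8 = 0.375.
Nodes x₀,…,x₈ = 2, 2.375, 2.75, 3.125, 3.5, 3.875, 4.25, 4.625, 5.
f(x) = 2x² - 2x - 4: f₀=0, f₁=2.53125, f₂=5.625, f₃=9.28125, f₄=13.5, f₅=18.28125, f₆=23.625, f₇=29.53125, f₈=36.
(h/3)·[f₀ + 4f₁ + 2f₂ + 4f₃ + 2f₄ + 4f₅ + 2f₆ + 4f₇ + f₈] = 0.125·(360) = 45.

45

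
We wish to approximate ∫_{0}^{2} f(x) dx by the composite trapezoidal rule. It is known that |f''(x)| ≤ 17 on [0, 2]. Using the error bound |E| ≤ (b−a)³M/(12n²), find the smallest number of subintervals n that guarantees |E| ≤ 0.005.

48

Need 136/(12n²) ≤ 0.005.
n² ≥ 136/(12·0.005) = 2266.67 ⇒ n ≥ 47.6095, so the smallest n is 48.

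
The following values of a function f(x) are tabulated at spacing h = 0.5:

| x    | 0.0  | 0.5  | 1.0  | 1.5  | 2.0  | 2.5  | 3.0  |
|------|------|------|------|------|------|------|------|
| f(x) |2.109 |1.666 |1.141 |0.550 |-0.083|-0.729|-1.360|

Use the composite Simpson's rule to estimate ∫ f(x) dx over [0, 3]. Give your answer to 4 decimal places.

1.4688

h = 0.5, n = 6.
(h/3)·[y₀ + 4y₁ + 2y₂ + 4y₃ + 2y₄ + 4y₅ + y₆] = 0.166667·(8.813) = 1.4688.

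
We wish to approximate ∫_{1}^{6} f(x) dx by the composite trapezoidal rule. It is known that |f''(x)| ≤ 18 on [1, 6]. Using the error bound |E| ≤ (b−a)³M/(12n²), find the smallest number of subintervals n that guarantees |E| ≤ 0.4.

Need 2250/(12n²) ≤ 0.4.
n² ≥ 2250/(12·0.4) = 468.75 ⇒ n ≥ 21.6506, so the smallest n is 22.

22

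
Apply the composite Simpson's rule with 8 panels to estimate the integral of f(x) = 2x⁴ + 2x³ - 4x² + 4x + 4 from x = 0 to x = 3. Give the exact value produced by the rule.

h = (3 − 0)/8 = 0.375.
Nodes x₀,…,x₈ = 0, 0.375, 0.75, 1.125, 1.5, 1.875, 2.25, 2.625, 3.
f(x) = 2x⁴ + 2x³ - 4x² + 4x + 4: f₀=4, f₁=5.08251953125, f₂=6.2265625, f₃=9.48876953125, f₄=17.875, f₅=35.34033203125, f₆=66.7890625, f₇=118.07470703125, f₈=196.
(h/3)·[f₀ + 4f₁ + 2f₂ + 4f₃ + 2f₄ + 4f₅ + 2f₆ + 4f₇ + f₈] = 0.125·(1053.7265625) = 131.7158203125.

131.7158203125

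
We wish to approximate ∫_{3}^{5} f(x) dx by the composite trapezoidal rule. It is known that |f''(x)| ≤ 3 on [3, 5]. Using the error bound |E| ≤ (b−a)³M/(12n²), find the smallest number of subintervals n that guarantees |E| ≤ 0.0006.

Need 24/(12n²) ≤ 0.0006.
n² ≥ 24/(12·0.0006) = 3333.33 ⇒ n ≥ 57.7350, so the smallest n is 58.

58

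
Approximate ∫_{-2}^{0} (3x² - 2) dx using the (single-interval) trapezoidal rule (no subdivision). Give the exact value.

T = (b−a)/2 · [f(-2) + f(0)] = 1·[10 + (-2)] = 8.

8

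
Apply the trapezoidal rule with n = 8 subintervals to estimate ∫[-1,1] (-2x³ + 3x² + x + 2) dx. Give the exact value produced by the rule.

h = (1 − (-1))/8 = 0.25.
Nodes x₀,…,x₈ = -1, -0.75, -0.5, -0.25, 0, 0.25, 0.5, 0.75, 1.
f(x) = -2x³ + 3x² + x + 2: f₀=6, f₁=3.78125, f₂=2.5, f₃=1.96875, f₄=2, f₅=2.40625, f₆=3, f₇=3.59375, f₈=4.
(h/2)·[f₀ + 2f₁ + 2f₂ + 2f₃ + 2f₄ + 2f₅ + 2f₆ + 2f₇ + f₈] = 0.125·(48.5) = 6.0625.

6.0625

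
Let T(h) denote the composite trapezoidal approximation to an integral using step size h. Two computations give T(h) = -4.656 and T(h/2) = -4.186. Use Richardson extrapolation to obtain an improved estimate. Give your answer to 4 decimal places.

R = (4·T(h/2) − T(h)) / 3 = (4·(-4.186) − (-4.656))/3 = (-12.088)/3 = -4.0293.

-4.0293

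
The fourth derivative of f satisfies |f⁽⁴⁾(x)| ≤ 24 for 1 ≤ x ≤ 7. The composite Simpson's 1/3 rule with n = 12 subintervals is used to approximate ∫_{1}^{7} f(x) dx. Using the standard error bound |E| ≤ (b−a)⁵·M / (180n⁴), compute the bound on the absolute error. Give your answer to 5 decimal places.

|E| ≤ (6)⁵·24 / (180·12⁴) = 186624/3732480 = 0.05000.

0.05000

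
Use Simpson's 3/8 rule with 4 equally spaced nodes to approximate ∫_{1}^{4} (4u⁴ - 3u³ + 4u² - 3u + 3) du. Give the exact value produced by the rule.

701.25

h = (4 − 1)/3 = 1.
Nodes u₀,…,u₃ = 1, 2, 3, 4.
f(u) = 4u⁴ - 3u³ + 4u² - 3u + 3: f₀=5, f₁=53, f₂=273, f₃=887.
(3h/8)·[f₀ + 3f₁ + 3f₂ + f₃] = 0.375·(1870) = 701.25.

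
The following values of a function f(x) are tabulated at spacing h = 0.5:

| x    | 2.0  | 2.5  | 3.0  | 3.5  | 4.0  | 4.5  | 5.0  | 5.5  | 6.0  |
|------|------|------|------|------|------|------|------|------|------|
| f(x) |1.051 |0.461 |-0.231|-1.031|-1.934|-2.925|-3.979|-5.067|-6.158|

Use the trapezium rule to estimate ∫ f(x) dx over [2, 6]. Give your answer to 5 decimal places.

h = 0.5, n = 8.
(h/2)·[y₀ + 2y₁ + 2y₂ + 2y₃ + 2y₄ + 2y₅ + 2y₆ + 2y₇ + y₈] = 0.25·(-34.519) = -8.62975.

-8.62975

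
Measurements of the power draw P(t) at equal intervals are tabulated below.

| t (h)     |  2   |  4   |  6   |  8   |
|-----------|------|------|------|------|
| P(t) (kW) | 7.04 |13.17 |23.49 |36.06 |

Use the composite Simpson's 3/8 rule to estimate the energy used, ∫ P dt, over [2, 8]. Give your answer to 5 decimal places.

114.81000

h = 2, n = 3.
(3h/8)·[y₀ + 3y₁ + 3y₂ + y₃] = 0.75·(153.08) = 114.81000.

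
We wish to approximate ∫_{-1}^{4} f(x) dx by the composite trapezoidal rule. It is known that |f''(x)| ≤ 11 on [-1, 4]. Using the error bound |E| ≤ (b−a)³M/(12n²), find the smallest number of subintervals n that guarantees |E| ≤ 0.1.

Need 1375/(12n²) ≤ 0.1.
n² ≥ 1375/(12·0.1) = 1145.83 ⇒ n ≥ 33.8502, so the smallest n is 34.

34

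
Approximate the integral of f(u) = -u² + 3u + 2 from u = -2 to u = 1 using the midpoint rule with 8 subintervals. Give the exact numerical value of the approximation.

-1.46484375

h = (1 − (-2))/8 = 0.375.
Midpoints m₁,…,m₈ = -1.8125, -1.4375, -1.0625, -0.6875, -0.3125, 0.0625, 0.4375, 0.8125.
f(m₁)=-6.72265625, f(m₂)=-4.37890625, f(m₃)=-2.31640625, f(m₄)=-0.53515625, f(m₅)=0.96484375, f(m₆)=2.18359375, f(m₇)=3.12109375, f(m₈)=3.77734375.
h·[f(m₁) + f(m₂) + f(m₃) + f(m₄) + f(m₅) + f(m₆) + f(m₇) + f(m₈)] = 0.375·(-3.90625) = -1.46484375.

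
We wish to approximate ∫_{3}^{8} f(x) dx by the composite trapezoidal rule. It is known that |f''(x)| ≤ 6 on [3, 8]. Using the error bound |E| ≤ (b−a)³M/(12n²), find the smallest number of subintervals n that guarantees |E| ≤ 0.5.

12

Need 750/(12n²) ≤ 0.5.
n² ≥ 750/(12·0.5) = 125 ⇒ n ≥ 11.1803, so the smallest n is 12.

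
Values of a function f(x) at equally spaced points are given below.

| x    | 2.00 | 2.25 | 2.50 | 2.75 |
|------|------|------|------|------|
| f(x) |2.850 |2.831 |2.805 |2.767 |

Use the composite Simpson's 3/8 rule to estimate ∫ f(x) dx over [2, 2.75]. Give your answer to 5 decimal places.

h = 0.25, n = 3.
(3h/8)·[y₀ + 3y₁ + 3y₂ + y₃] = 0.09375·(22.525) = 2.11172.

2.11172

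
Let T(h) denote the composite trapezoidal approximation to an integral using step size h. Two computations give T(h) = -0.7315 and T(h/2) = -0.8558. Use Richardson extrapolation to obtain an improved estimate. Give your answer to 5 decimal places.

R = (4·T(h/2) − T(h)) / 3 = (4·(-0.8558) − (-0.7315))/3 = (-2.6917)/3 = -0.89723.

-0.89723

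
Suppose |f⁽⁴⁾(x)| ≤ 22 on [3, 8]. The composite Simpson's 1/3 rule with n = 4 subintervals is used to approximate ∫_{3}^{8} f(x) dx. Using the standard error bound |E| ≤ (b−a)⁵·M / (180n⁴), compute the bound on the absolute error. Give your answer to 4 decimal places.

1.4920

|E| ≤ (5)⁵·22 / (180·4⁴) = 68750/46080 = 1.4920.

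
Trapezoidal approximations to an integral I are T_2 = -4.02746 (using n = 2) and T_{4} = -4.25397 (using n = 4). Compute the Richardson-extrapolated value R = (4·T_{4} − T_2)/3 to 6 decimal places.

-4.329473

R = (4·T_{4} − T_2) / 3 = (4·(-4.25397) − (-4.02746))/3 = (-12.98842)/3 = -4.329473.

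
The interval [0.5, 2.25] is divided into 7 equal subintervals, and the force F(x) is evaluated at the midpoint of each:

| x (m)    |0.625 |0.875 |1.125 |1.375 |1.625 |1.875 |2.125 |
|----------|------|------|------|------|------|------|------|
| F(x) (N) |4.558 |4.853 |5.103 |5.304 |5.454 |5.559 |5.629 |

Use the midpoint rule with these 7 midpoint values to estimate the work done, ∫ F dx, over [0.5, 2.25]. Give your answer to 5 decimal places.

h = 0.25, n = 7.
h·[y(m₁) + y(m₂) + y(m₃) + y(m₄) + y(m₅) + y(m₆) + y(m₇)] = 0.25·(36.460) = 9.11500.

9.11500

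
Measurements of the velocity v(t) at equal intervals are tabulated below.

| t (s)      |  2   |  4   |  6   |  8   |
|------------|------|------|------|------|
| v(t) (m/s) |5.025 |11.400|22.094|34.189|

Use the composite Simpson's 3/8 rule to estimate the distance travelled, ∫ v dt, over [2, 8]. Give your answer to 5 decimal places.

104.77200

h = 2, n = 3.
(3h/8)·[y₀ + 3y₁ + 3y₂ + y₃] = 0.75·(139.696) = 104.77200.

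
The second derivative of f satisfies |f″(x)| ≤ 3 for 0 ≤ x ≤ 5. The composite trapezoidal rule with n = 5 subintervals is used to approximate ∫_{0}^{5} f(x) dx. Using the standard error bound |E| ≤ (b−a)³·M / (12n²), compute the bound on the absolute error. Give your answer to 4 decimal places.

1.2500

|E| ≤ (5)³·3 / (12·5²) = 375/300 = 1.2500.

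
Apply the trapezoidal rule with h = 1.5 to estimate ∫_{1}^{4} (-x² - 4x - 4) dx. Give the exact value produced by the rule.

h = (4 − 1)/2 = 1.5.
Nodes x₀,…,x₂ = 1, 2.5, 4.
f(x) = -x² - 4x - 4: f₀=-9, f₁=-20.25, f₂=-36.
(h/2)·[f₀ + 2f₁ + f₂] = 0.75·(-85.5) = -64.125.

-64.125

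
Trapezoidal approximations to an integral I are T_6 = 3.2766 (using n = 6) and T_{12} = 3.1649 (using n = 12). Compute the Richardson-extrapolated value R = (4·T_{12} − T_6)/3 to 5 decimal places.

R = (4·T_{12} − T_6) / 3 = (4·3.1649 − 3.2766)/3 = (9.3830)/3 = 3.12767.

3.12767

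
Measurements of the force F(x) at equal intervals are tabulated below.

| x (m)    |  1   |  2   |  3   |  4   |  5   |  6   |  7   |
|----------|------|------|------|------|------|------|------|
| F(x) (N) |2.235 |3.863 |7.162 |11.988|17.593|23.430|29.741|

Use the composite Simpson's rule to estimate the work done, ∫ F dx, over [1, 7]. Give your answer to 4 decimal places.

79.5367

h = 1, n = 6.
(h/3)·[y₀ + 4y₁ + 2y₂ + 4y₃ + 2y₄ + 4y₅ + y₆] = 0.333333·(238.610) = 79.5367.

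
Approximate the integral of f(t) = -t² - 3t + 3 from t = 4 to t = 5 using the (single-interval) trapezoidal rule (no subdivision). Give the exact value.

-31

T = (b−a)/2 · [f(4) + f(5)] = 0.5·[(-25) + (-37)] = -31.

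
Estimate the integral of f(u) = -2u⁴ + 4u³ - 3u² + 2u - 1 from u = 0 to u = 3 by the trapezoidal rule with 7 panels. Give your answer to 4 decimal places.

-39.1218

h = (3 − 0)/7 = 0.428571.
Nodes u₀,…,u₇ = 0, 0.428571, 0.857143, 1.285714, 1.714286, 2.142857, 2.571429, 3.
f(u) = -2u⁴ + 4u³ - 3u² + 2u - 1: f₀=-1, f₁=-0.446481, f₂=-0.050396, f₃=-0.351520, f₄=-3.508955, f₅=-13.301125, f₆=-35.125781, f₇=-76.
(h/2)·[f₀ + 2f₁ + 2f₂ + 2f₃ + 2f₄ + 2f₅ + 2f₆ + f₇] = 0.214286·(-182.568513) = -39.1218.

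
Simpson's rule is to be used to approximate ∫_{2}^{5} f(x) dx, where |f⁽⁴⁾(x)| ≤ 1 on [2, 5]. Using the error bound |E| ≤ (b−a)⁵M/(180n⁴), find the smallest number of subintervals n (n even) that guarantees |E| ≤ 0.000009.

20

Need 243/(180n⁴) ≤ 0.000009.
n⁴ ≥ 243/(180·0.000009) = 150000 ⇒ n ≥ 19.6799, so the smallest even n is 20. (n must be even for Simpson's rule.)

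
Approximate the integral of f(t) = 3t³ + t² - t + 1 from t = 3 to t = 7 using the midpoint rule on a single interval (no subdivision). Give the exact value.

M = (b−a)·f(5) = 4·(396) = 1584.

1584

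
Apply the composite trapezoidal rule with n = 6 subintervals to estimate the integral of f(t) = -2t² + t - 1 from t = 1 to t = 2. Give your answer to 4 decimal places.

-4.1759

h = (2 − 1)/6 = 0.166667.
Nodes t₀,…,t₆ = 1, 1.166667, 1.333333, 1.5, 1.666667, 1.833333, 2.
f(t) = -2t² + t - 1: f₀=-2, f₁=-2.555556, f₂=-3.222222, f₃=-4, f₄=-4.888889, f₅=-5.888889, f₆=-7.
(h/2)·[f₀ + 2f₁ + 2f₂ + 2f₃ + 2f₄ + 2f₅ + f₆] = 0.083333·(-50.111111) = -4.1759.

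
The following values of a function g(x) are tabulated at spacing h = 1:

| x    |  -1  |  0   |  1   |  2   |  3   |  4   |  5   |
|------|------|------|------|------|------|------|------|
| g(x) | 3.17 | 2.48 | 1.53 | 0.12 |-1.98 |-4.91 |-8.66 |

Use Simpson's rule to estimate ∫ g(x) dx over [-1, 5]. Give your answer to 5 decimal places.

-5.21000

h = 1, n = 6.
(h/3)·[y₀ + 4y₁ + 2y₂ + 4y₃ + 2y₄ + 4y₅ + y₆] = 0.333333·(-15.63) = -5.21000.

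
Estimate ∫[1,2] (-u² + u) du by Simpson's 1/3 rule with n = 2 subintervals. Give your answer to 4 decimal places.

h = (2 − 1)/2 = 0.5.
Nodes u₀,…,u₂ = 1, 1.5, 2.
f(u) = -u² + u: f₀=0, f₁=-0.75, f₂=-2.
(h/3)·[f₀ + 4f₁ + f₂] = 0.166667·(-5) = -0.8333.

-0.8333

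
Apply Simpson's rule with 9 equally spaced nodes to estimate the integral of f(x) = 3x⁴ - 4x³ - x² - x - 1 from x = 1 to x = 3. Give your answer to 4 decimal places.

h = (3 − 1)/8 = 0.25.
Nodes x₀,…,x₈ = 1, 1.25, 1.5, 1.75, 2, 2.25, 2.5, 2.75, 3.
f(x) = 3x⁴ - 4x³ - x² - x - 1: f₀=-4, f₁=-4.30078125, f₂=-3.0625, f₃=0.88671875, f₄=9, f₅=23.01171875, f₆=44.9375, f₇=77.07421875, f₈=122.
(h/3)·[f₀ + 4f₁ + 2f₂ + 4f₃ + 2f₄ + 4f₅ + 2f₆ + 4f₇ + f₈] = 0.083333·(606.4375) = 50.5365.

50.5365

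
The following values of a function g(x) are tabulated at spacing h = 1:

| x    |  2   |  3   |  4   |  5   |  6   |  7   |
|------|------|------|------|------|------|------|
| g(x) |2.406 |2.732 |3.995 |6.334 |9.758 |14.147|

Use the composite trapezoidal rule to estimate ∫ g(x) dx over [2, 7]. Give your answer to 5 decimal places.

h = 1, n = 5.
(h/2)·[y₀ + 2y₁ + 2y₂ + 2y₃ + 2y₄ + y₅] = 0.5·(62.191) = 31.09550.

31.09550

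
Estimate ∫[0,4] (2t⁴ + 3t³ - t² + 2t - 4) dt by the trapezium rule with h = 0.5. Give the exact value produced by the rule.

593.75

h = (4 − 0)/8 = 0.5.
Nodes t₀,…,t₈ = 0, 0.5, 1, 1.5, 2, 2.5, 3, 3.5, 4.
f(t) = 2t⁴ + 3t³ - t² + 2t - 4: f₀=-4, f₁=-2.75, f₂=2, f₃=17, f₄=52, f₅=119.75, f₆=236, f₇=419.5, f₈=692.
(h/2)·[f₀ + 2f₁ + 2f₂ + 2f₃ + 2f₄ + 2f₅ + 2f₆ + 2f₇ + f₈] = 0.25·(2375) = 593.75.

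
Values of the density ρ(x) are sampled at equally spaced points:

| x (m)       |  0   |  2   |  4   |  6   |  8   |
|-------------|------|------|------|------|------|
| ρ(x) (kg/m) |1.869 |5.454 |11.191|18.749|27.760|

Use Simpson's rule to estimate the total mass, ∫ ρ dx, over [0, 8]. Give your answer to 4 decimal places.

h = 2, n = 4.
(h/3)·[y₀ + 4y₁ + 2y₂ + 4y₃ + y₄] = 0.666667·(148.823) = 99.2153.

99.2153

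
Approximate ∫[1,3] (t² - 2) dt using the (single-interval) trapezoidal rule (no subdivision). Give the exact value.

6

T = (b−a)/2 · [f(1) + f(3)] = 1·[(-1) + 7] = 6.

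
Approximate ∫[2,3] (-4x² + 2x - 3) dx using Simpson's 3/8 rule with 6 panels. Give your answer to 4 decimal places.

h = (3 − 2)/6 = 0.166667.
Nodes x₀,…,x₆ = 2, 2.166667, 2.333333, 2.5, 2.666667, 2.833333, 3.
f(x) = -4x² + 2x - 3: f₀=-15, f₁=-17.444444, f₂=-20.111111, f₃=-23, f₄=-26.111111, f₅=-29.444444, f₆=-33.
(3h/8)·[f₀ + 3f₁ + 3f₂ + 2f₃ + 3f₄ + 3f₅ + f₆] = 0.0625·(-373.333333) = -23.3333.

-23.3333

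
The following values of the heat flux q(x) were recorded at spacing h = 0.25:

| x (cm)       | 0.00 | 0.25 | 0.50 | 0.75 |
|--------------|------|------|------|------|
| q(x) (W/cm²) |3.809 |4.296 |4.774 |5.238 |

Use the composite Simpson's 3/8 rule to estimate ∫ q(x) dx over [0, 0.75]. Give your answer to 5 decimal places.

h = 0.25, n = 3.
(3h/8)·[y₀ + 3y₁ + 3y₂ + y₃] = 0.09375·(36.257) = 3.39909.

3.39909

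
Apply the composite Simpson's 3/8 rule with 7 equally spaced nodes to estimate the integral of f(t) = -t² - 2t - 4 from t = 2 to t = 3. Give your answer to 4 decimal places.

-15.3333

h = (3 − 2)/6 = 0.166667.
Nodes t₀,…,t₆ = 2, 2.166667, 2.333333, 2.5, 2.666667, 2.833333, 3.
f(t) = -t² - 2t - 4: f₀=-12, f₁=-13.027778, f₂=-14.111111, f₃=-15.25, f₄=-16.444444, f₅=-17.694444, f₆=-19.
(3h/8)·[f₀ + 3f₁ + 3f₂ + 2f₃ + 3f₄ + 3f₅ + f₆] = 0.0625·(-245.333333) = -15.3333.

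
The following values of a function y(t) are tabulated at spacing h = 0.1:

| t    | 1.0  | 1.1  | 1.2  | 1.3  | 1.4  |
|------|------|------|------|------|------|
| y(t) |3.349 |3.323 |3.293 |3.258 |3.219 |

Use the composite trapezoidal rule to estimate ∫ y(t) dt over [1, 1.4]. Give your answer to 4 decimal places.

h = 0.1, n = 4.
(h/2)·[y₀ + 2y₁ + 2y₂ + 2y₃ + y₄] = 0.05·(26.316) = 1.3158.

1.3158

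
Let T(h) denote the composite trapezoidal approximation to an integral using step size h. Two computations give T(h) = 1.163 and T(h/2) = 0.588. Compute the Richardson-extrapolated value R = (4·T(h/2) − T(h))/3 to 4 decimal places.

R = (4·T(h/2) − T(h)) / 3 = (4·0.588 − 1.163)/3 = (1.189)/3 = 0.3963.

0.3963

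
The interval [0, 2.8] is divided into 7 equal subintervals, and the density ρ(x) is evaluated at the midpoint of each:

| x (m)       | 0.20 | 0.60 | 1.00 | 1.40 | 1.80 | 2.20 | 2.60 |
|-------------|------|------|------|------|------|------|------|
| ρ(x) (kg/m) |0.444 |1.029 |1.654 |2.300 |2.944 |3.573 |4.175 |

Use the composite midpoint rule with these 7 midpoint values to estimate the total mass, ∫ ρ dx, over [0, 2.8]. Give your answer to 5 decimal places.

h = 0.4, n = 7.
h·[y(m₁) + y(m₂) + y(m₃) + y(m₄) + y(m₅) + y(m₆) + y(m₇)] = 0.4·(16.119) = 6.44760.

6.44760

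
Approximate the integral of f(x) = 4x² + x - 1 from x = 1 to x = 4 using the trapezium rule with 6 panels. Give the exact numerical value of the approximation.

89

h = (4 − 1)/6 = 0.5.
Nodes x₀,…,x₆ = 1, 1.5, 2, 2.5, 3, 3.5, 4.
f(x) = 4x² + x - 1: f₀=4, f₁=9.5, f₂=17, f₃=26.5, f₄=38, f₅=51.5, f₆=67.
(h/2)·[f₀ + 2f₁ + 2f₂ + 2f₃ + 2f₄ + 2f₅ + f₆] = 0.25·(356) = 89.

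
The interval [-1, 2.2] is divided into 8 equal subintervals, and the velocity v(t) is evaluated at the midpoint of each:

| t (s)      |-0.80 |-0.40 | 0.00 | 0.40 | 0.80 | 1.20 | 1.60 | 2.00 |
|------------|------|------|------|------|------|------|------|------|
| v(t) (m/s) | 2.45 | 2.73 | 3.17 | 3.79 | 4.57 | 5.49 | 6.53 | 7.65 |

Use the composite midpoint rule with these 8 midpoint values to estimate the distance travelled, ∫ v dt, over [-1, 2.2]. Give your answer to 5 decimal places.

14.55200

h = 0.4, n = 8.
h·[y(m₁) + y(m₂) + y(m₃) + y(m₄) + y(m₅) + y(m₆) + y(m₇) + y(m₈)] = 0.4·(36.38) = 14.55200.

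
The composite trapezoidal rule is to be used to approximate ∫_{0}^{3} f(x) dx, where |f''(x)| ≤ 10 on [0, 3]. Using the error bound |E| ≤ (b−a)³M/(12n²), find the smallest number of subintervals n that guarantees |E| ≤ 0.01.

Need 270/(12n²) ≤ 0.01.
n² ≥ 270/(12·0.01) = 2250 ⇒ n ≥ 47.4342, so the smallest n is 48.

48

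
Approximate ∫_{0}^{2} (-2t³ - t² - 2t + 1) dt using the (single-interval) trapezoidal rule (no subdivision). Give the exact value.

-22

T = (b−a)/2 · [f(0) + f(2)] = 1·[1 + (-23)] = -22.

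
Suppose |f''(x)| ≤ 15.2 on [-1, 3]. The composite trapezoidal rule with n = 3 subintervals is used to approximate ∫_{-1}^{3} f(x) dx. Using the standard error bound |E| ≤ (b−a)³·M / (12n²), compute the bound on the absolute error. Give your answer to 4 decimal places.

9.0074

|E| ≤ (4)³·15.2 / (12·3²) = 972.8/108 = 9.0074.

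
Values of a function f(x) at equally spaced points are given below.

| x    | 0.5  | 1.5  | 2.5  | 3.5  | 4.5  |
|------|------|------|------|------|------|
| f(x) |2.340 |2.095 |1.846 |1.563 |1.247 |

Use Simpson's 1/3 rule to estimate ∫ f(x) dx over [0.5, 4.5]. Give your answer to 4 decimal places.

7.3037

h = 1, n = 4.
(h/3)·[y₀ + 4y₁ + 2y₂ + 4y₃ + y₄] = 0.333333·(21.911) = 7.3037.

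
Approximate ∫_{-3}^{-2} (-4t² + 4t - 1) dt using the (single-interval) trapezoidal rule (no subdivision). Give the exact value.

T = (b−a)/2 · [f(-3) + f(-2)] = 0.5·[(-49) + (-25)] = -37.

-37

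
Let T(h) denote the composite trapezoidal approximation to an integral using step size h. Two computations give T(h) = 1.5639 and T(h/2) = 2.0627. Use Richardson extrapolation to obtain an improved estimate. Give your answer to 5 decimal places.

R = (4·T(h/2) − T(h)) / 3 = (4·2.0627 − 1.5639)/3 = (6.6869)/3 = 2.22897.

2.22897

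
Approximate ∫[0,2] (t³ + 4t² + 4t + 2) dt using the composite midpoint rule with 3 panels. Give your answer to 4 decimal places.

26.1481

h = (2 − 0)/3 = 0.666667.
Midpoints m₁,…,m₃ = 0.333333, 1, 1.666667.
f(m₁)=3.814815, f(m₂)=11, f(m₃)=24.407407.
h·[f(m₁) + f(m₂) + f(m₃)] = 0.666667·(39.222222) = 26.1481.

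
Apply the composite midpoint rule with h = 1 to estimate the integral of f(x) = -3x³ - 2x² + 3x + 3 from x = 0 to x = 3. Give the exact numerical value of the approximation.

h = (3 − 0)/3 = 1.
Midpoints m₁,…,m₃ = 0.5, 1.5, 2.5.
f(m₁)=3.625, f(m₂)=-7.125, f(m₃)=-48.875.
h·[f(m₁) + f(m₂) + f(m₃)] = 1·(-52.375) = -52.375.

-52.375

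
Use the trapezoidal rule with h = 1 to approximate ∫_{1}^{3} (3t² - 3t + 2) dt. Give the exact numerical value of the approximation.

19

h = (3 − 1)/2 = 1.
Nodes t₀,…,t₂ = 1, 2, 3.
f(t) = 3t² - 3t + 2: f₀=2, f₁=8, f₂=20.
(h/2)·[f₀ + 2f₁ + f₂] = 0.5·(38) = 19.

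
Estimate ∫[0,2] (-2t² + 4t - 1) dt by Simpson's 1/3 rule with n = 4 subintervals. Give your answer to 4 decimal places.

0.6667

h = (2 − 0)/4 = 0.5.
Nodes t₀,…,t₄ = 0, 0.5, 1, 1.5, 2.
f(t) = -2t² + 4t - 1: f₀=-1, f₁=0.5, f₂=1, f₃=0.5, f₄=-1.
(h/3)·[f₀ + 4f₁ + 2f₂ + 4f₃ + f₄] = 0.166667·(4) = 0.6667.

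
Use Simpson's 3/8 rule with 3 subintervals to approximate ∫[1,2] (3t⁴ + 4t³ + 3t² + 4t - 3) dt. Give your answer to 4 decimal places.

43.6111

h = (2 − 1)/3 = 0.333333.
Nodes t₀,…,t₃ = 1, 1.333333, 1.666667, 2.
f(t) = 3t⁴ + 4t³ + 3t² + 4t - 3: f₀=11, f₁=26.629630, f₂=53.666667, f₃=97.
(3h/8)·[f₀ + 3f₁ + 3f₂ + f₃] = 0.125·(348.888889) = 43.6111.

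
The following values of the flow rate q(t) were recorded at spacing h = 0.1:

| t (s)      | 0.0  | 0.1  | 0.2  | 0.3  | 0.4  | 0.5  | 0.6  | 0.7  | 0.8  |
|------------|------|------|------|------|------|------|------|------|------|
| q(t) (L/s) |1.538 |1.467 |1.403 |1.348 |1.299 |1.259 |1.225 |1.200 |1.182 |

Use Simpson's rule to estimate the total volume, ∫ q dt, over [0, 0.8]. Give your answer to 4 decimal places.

h = 0.1, n = 8.
(h/3)·[y₀ + 4y₁ + 2y₂ + 4y₃ + 2y₄ + 4y₅ + 2y₆ + 4y₇ + y₈] = 0.033333·(31.670) = 1.0557.

1.0557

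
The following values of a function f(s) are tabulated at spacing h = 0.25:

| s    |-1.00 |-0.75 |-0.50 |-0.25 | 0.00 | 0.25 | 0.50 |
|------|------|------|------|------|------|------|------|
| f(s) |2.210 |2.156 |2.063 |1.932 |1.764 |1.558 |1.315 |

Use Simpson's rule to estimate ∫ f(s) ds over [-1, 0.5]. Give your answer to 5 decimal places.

h = 0.25, n = 6.
(h/3)·[y₀ + 4y₁ + 2y₂ + 4y₃ + 2y₄ + 4y₅ + y₆] = 0.083333·(33.763) = 2.81358.

2.81358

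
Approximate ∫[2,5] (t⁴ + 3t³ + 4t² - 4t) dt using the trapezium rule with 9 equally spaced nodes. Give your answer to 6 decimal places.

h = (5 − 2)/8 = 0.375.
Nodes t₀,…,t₈ = 2, 2.375, 2.75, 3.125, 3.5, 3.875, 4.25, 4.625, 5.
f(t) = t⁴ + 3t³ + 4t² - 4t: f₀=48, f₁=85.068603515625, f₂=138.83203125, f₃=213.482666015625, f₄=313.6875, f₅=444.588134765625, f₆=611.80078125, f₇=821.416259765625, f₈=1080.
(h/2)·[f₀ + 2f₁ + 2f₂ + 2f₃ + 2f₄ + 2f₅ + 2f₆ + 2f₇ + f₈] = 0.1875·(6385.751953125) = 1197.328491.

1197.328491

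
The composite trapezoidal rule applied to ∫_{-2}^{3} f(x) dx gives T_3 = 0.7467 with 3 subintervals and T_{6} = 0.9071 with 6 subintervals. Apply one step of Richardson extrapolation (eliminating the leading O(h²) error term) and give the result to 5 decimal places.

0.96057

R = (4·T_{6} − T_3) / 3 = (4·0.9071 − 0.7467)/3 = (2.8817)/3 = 0.96057.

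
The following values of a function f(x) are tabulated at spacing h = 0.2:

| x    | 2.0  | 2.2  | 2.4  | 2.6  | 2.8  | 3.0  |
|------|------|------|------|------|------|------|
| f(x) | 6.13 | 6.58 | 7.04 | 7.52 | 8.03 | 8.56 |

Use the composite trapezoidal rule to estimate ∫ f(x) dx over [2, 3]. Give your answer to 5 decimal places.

7.30300

h = 0.2, n = 5.
(h/2)·[y₀ + 2y₁ + 2y₂ + 2y₃ + 2y₄ + y₅] = 0.1·(73.03) = 7.30300.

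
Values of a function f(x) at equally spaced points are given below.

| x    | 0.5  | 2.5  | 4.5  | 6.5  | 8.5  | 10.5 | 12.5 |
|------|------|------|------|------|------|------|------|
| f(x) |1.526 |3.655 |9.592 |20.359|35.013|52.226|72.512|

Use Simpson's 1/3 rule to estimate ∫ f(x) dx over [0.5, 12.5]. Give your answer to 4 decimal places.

312.1387

h = 2, n = 6.
(h/3)·[y₀ + 4y₁ + 2y₂ + 4y₃ + 2y₄ + 4y₅ + y₆] = 0.666667·(468.208) = 312.1387.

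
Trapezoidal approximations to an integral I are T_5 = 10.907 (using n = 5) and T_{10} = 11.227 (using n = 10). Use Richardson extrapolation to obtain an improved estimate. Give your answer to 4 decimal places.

11.3337

R = (4·T_{10} − T_5) / 3 = (4·11.227 − 10.907)/3 = (34.001)/3 = 11.3337.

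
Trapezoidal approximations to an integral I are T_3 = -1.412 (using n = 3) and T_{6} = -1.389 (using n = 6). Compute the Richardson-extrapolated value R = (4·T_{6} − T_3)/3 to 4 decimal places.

R = (4·T_{6} − T_3) / 3 = (4·(-1.389) − (-1.412))/3 = (-4.144)/3 = -1.3813.

-1.3813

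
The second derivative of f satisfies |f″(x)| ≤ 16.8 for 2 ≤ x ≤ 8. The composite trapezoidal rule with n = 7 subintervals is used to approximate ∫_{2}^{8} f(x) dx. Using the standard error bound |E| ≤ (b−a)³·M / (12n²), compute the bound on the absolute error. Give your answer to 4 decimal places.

6.1714

|E| ≤ (6)³·16.8 / (12·7²) = 3628.8/588 = 6.1714.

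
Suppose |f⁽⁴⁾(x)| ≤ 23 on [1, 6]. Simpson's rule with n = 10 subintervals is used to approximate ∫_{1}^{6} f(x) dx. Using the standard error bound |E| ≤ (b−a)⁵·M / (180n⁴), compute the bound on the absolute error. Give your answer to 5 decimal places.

|E| ≤ (5)⁵·23 / (180·10⁴) = 71875/1800000 = 0.03993.

0.03993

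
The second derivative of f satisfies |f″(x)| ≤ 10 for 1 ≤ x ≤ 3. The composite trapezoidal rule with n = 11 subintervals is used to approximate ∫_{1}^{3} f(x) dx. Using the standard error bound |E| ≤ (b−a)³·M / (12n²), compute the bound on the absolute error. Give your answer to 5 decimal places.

|E| ≤ (2)³·10 / (12·11²) = 80/1452 = 0.05510.

0.05510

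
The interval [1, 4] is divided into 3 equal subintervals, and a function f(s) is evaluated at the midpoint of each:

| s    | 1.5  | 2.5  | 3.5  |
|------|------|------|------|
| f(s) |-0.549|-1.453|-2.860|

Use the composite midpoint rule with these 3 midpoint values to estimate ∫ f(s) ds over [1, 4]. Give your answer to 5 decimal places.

h = 1, n = 3.
h·[y(m₁) + y(m₂) + y(m₃)] = 1·(-4.862) = -4.86200.

-4.86200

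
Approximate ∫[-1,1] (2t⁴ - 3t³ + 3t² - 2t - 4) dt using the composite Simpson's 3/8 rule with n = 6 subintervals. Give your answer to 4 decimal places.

h = (1 − (-1))/6 = 0.333333.
Nodes t₀,…,t₆ = -1, -0.666667, -0.333333, 0, 0.333333, 0.666667, 1.
f(t) = 2t⁴ - 3t³ + 3t² - 2t - 4: f₀=6, f₁=-0.049383, f₂=-2.864198, f₃=-4, f₄=-4.419753, f₅=-4.493827, f₆=-4.
(3h/8)·[f₀ + 3f₁ + 3f₂ + 2f₃ + 3f₄ + 3f₅ + f₆] = 0.125·(-41.481481) = -5.1852.

-5.1852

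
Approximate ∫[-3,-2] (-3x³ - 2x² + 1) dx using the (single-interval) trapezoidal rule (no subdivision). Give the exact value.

40.5

T = (b−a)/2 · [f(-3) + f(-2)] = 0.5·[64 + 17] = 40.5.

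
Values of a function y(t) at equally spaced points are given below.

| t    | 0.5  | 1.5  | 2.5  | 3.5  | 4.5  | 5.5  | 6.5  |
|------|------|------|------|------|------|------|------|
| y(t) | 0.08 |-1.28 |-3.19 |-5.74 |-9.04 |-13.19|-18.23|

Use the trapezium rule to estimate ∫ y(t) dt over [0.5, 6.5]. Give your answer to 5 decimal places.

h = 1, n = 6.
(h/2)·[y₀ + 2y₁ + 2y₂ + 2y₃ + 2y₄ + 2y₅ + y₆] = 0.5·(-83.03) = -41.51500.

-41.51500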